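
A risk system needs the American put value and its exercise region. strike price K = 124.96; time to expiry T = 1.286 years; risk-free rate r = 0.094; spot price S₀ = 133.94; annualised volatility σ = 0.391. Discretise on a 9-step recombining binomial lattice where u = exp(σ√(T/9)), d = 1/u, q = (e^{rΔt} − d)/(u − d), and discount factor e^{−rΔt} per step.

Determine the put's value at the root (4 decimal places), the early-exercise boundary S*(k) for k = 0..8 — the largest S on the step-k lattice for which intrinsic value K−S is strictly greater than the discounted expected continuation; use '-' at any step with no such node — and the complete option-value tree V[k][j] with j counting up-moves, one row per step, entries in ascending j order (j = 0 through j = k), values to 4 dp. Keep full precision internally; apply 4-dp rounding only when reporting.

price = 13.4387
boundary = - - - 85.9693 74.1574 85.9693 74.1574 85.9693 99.6626
tree:
13.4387
19.7292 7.7204
28.1716 12.0999 3.6959
38.9907 18.4713 6.2680 1.3101
50.8026 27.3341 10.4025 2.4414 0.2522
60.9916 38.9907 16.8026 4.4977 0.5203 0.0000
69.7807 50.8026 26.2062 8.1671 1.0733 0.0000 0.0000
77.3621 60.9916 38.9907 14.5555 2.2142 0.0000 0.0000 0.0000
83.9019 69.7807 50.8026 25.2974 4.5678 0.0000 0.0000 0.0000 0.0000
89.5432 77.3621 60.9916 38.9907 9.4229 0.0000 0.0000 0.0000 0.0000 0.0000

params: Δt=0.14289 u=1.15928 d=0.86260 q=0.50870 e^(-rΔt)=0.98666
t_9 payoffs: 89.5432 77.3621 60.9916 38.9907 9.4229 0.0000 0.0000 0.0000 0.0000 0.0000
t_8: node(8,0) S=41.0581 payoff=83.9019 vs cont=82.2347 → 83.9019 [stop]  node(8,1) S=55.1793 payoff=69.7807 vs cont=68.1135 → 69.7807 [stop]  node(8,2) S=74.1574 payoff=50.8026 vs cont=49.1354 → 50.8026 [stop]  node(8,3) S=99.6626 payoff=25.2974 vs cont=23.6302 → 25.2974 [stop]  node(8,4) S=133.9400 payoff=0.0000 vs cont=4.5678 → 4.5678 [wait]  node(8,5) S=180.0065 payoff=0.0000 vs cont=0.0000 → 0.0000 [wait]  node(8,6) S=241.9168 payoff=0.0000 vs cont=0.0000 → 0.0000 [wait]  node(8,7) S=325.1202 payoff=0.0000 vs cont=0.0000 → 0.0000 [wait]  node(8,8) S=436.9401 payoff=0.0000 vs cont=0.0000 → 0.0000 [wait]  ⇒ S*(8)=99.6626
t_7: node(7,0) S=47.5979 payoff=77.3621 vs cont=75.6949 → 77.3621 [stop]  node(7,1) S=63.9684 payoff=60.9916 vs cont=59.3244 → 60.9916 [stop]  node(7,2) S=85.9693 payoff=38.9907 vs cont=37.3235 → 38.9907 [stop]  node(7,3) S=115.5371 payoff=9.4229 vs cont=14.5555 → 14.5555 [wait]  node(7,4) S=155.2742 payoff=0.0000 vs cont=2.2142 → 2.2142 [wait]  node(7,5) S=208.6782 payoff=0.0000 vs cont=0.0000 → 0.0000 [wait]  node(7,6) S=280.4498 payoff=0.0000 vs cont=0.0000 → 0.0000 [wait]  node(7,7) S=376.9059 payoff=0.0000 vs cont=0.0000 → 0.0000 [wait]  ⇒ S*(7)=85.9693
t_6: node(6,0) S=55.1793 payoff=69.7807 vs cont=68.1135 → 69.7807 [stop]  node(6,1) S=74.1574 payoff=50.8026 vs cont=49.1354 → 50.8026 [stop]  node(6,2) S=99.6626 payoff=25.2974 vs cont=26.2062 → 26.2062 [wait]  node(6,3) S=133.9400 payoff=0.0000 vs cont=8.1671 → 8.1671 [wait]  node(6,4) S=180.0065 payoff=0.0000 vs cont=1.0733 → 1.0733 [wait]  node(6,5) S=241.9168 payoff=0.0000 vs cont=0.0000 → 0.0000 [wait]  node(6,6) S=325.1202 payoff=0.0000 vs cont=0.0000 → 0.0000 [wait]  ⇒ S*(6)=74.1574
t_5: node(5,0) S=63.9684 payoff=60.9916 vs cont=59.3244 → 60.9916 [stop]  node(5,1) S=85.9693 payoff=38.9907 vs cont=37.7797 → 38.9907 [stop]  node(5,2) S=115.5371 payoff=9.4229 vs cont=16.8026 → 16.8026 [wait]  node(5,3) S=155.2742 payoff=0.0000 vs cont=4.4977 → 4.4977 [wait]  node(5,4) S=208.6782 payoff=0.0000 vs cont=0.5203 → 0.5203 [wait]  node(5,5) S=280.4498 payoff=0.0000 vs cont=0.0000 → 0.0000 [wait]  ⇒ S*(5)=85.9693
t_4: node(4,0) S=74.1574 payoff=50.8026 vs cont=49.1354 → 50.8026 [stop]  node(4,1) S=99.6626 payoff=25.2974 vs cont=27.3341 → 27.3341 [wait]  node(4,2) S=133.9400 payoff=0.0000 vs cont=10.4025 → 10.4025 [wait]  node(4,3) S=180.0065 payoff=0.0000 vs cont=2.4414 → 2.4414 [wait]  node(4,4) S=241.9168 payoff=0.0000 vs cont=0.2522 → 0.2522 [wait]  ⇒ S*(4)=74.1574
t_3: node(3,0) S=85.9693 payoff=38.9907 vs cont=38.3458 → 38.9907 [stop]  node(3,1) S=115.5371 payoff=9.4229 vs cont=18.4713 → 18.4713 [wait]  node(3,2) S=155.2742 payoff=0.0000 vs cont=6.2680 → 6.2680 [wait]  node(3,3) S=208.6782 payoff=0.0000 vs cont=1.3101 → 1.3101 [wait]  ⇒ S*(3)=85.9693
t_2: node(2,0) S=99.6626 payoff=25.2974 vs cont=28.1716 → 28.1716 [wait]  node(2,1) S=133.9400 payoff=0.0000 vs cont=12.0999 → 12.0999 [wait]  node(2,2) S=180.0065 payoff=0.0000 vs cont=3.6959 → 3.6959 [wait]  ⇒ S*(2)=-
t_1: node(1,0) S=115.5371 payoff=9.4229 vs cont=19.7292 → 19.7292 [wait]  node(1,1) S=155.2742 payoff=0.0000 vs cont=7.7204 → 7.7204 [wait]  ⇒ S*(1)=-
t_0: node(0,0) S=133.9400 payoff=0.0000 vs cont=13.4387 → 13.4387 [wait]  ⇒ S*(0)=-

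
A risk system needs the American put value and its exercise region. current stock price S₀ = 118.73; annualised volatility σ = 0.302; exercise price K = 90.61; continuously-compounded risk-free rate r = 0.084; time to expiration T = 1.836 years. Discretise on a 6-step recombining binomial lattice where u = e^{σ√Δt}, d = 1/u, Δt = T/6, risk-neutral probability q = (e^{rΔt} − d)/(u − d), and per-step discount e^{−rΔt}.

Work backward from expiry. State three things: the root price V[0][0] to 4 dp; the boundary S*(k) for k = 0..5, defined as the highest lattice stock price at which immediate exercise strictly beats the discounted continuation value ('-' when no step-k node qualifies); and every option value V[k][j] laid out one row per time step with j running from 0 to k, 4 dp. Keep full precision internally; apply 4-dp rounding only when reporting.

Δt=0.30600  u=1.18182  d=0.84615  q=0.53590  discount=0.97462
step 6 (expiry): payoffs max(K−S,0) = 47.0341 29.7474 5.6028 0.0000 0.0000 0.0000 0.0000
step 5: (k=5,j=0): S=51.4989, (K−S)⁺=39.1111, hold=36.8117 ⇒ V=39.1111 exercise | (k=5,j=1): S=71.9289, (K−S)⁺=18.6811, hold=16.3818 ⇒ V=18.6811 exercise | (k=5,j=2): S=100.4634, (K−S)⁺=0.0000, hold=2.5343 ⇒ V=2.5343 continue | (k=5,j=3): S=140.3178, (K−S)⁺=0.0000, hold=0.0000 ⇒ V=0.0000 continue | (k=5,j=4): S=195.9827, (K−S)⁺=0.0000, hold=0.0000 ⇒ V=0.0000 continue | (k=5,j=5): S=273.7301, (K−S)⁺=0.0000, hold=0.0000 ⇒ V=0.0000 continue  boundary S*=71.9289
step 4: (k=4,j=0): S=60.8626, (K−S)⁺=29.7474, hold=27.4480 ⇒ V=29.7474 exercise | (k=4,j=1): S=85.0072, (K−S)⁺=5.6028, hold=9.7736 ⇒ V=9.7736 continue | (k=4,j=2): S=118.7300, (K−S)⁺=0.0000, hold=1.1463 ⇒ V=1.1463 continue | (k=4,j=3): S=165.8309, (K−S)⁺=0.0000, hold=0.0000 ⇒ V=0.0000 continue | (k=4,j=4): S=231.6169, (K−S)⁺=0.0000, hold=0.0000 ⇒ V=0.0000 continue  boundary S*=60.8626
step 3: (k=3,j=0): S=71.9289, (K−S)⁺=18.6811, hold=18.5602 ⇒ V=18.6811 exercise | (k=3,j=1): S=100.4634, (K−S)⁺=0.0000, hold=5.0195 ⇒ V=5.0195 continue | (k=3,j=2): S=140.3178, (K−S)⁺=0.0000, hold=0.5185 ⇒ V=0.5185 continue | (k=3,j=3): S=195.9827, (K−S)⁺=0.0000, hold=0.0000 ⇒ V=0.0000 continue  boundary S*=71.9289
step 2: (k=2,j=0): S=85.0072, (K−S)⁺=5.6028, hold=11.0716 ⇒ V=11.0716 continue | (k=2,j=1): S=118.7300, (K−S)⁺=0.0000, hold=2.5413 ⇒ V=2.5413 continue | (k=2,j=2): S=165.8309, (K−S)⁺=0.0000, hold=0.2345 ⇒ V=0.2345 continue  boundary S*=-
step 1: (k=1,j=0): S=100.4634, (K−S)⁺=0.0000, hold=6.3353 ⇒ V=6.3353 continue | (k=1,j=1): S=140.3178, (K−S)⁺=0.0000, hold=1.2720 ⇒ V=1.2720 continue  boundary S*=-
step 0: (k=0,j=0): S=118.7300, (K−S)⁺=0.0000, hold=3.5299 ⇒ V=3.5299 continue  boundary S*=-

price = 3.5299
boundary = - - - 71.9289 60.8626 71.9289
tree:
3.5299
6.3353 1.2720
11.0716 2.5413 0.2345
18.6811 5.0195 0.5185 0.0000
29.7474 9.7736 1.1463 0.0000 0.0000
39.1111 18.6811 2.5343 0.0000 0.0000 0.0000
47.0341 29.7474 5.6028 0.0000 0.0000 0.0000 0.0000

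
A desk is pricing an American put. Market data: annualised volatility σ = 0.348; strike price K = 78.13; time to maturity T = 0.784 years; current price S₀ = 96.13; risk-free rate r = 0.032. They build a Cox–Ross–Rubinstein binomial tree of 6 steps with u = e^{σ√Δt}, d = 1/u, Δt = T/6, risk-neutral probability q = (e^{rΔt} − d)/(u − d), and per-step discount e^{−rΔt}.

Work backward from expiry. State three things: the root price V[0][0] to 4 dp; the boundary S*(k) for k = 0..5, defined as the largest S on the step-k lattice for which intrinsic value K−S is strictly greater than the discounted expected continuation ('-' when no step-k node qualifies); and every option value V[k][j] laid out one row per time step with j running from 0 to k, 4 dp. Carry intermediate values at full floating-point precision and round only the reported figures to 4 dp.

price = 3.5585
boundary = - - - - 58.1208 65.9118
tree:
3.5585
5.7203 1.2954
8.9843 2.3068 0.2336
13.6890 4.0701 0.4558 0.0000
20.0092 7.1015 0.8890 0.0000 0.0000
26.8793 12.2182 1.7342 0.0000 0.0000 0.0000
32.9374 20.0092 3.3827 0.0000 0.0000 0.0000 0.0000

params: Δt=0.13067 u=1.13405 d=0.88180 q=0.48520 e^(-rΔt)=0.99583
t_6 payoffs: 32.9374 20.0092 3.3827 0.0000 0.0000 0.0000 0.0000
t_5: node(5,0) S=51.2507 payoff=26.8793 vs cont=26.5533 → 26.8793 [stop]  node(5,1) S=65.9118 payoff=12.2182 vs cont=11.8922 → 12.2182 [stop]  node(5,2) S=84.7671 payoff=0.0000 vs cont=1.7342 → 1.7342 [wait]  node(5,3) S=109.0161 payoff=0.0000 vs cont=0.0000 → 0.0000 [wait]  node(5,4) S=140.2021 payoff=0.0000 vs cont=0.0000 → 0.0000 [wait]  node(5,5) S=180.3093 payoff=0.0000 vs cont=0.0000 → 0.0000 [wait]  ⇒ S*(5)=65.9118
t_4: node(4,0) S=58.1208 payoff=20.0092 vs cont=19.6832 → 20.0092 [stop]  node(4,1) S=74.7473 payoff=3.3827 vs cont=7.1015 → 7.1015 [wait]  node(4,2) S=96.1300 payoff=0.0000 vs cont=0.8890 → 0.8890 [wait]  node(4,3) S=123.6297 payoff=0.0000 vs cont=0.0000 → 0.0000 [wait]  node(4,4) S=158.9961 payoff=0.0000 vs cont=0.0000 → 0.0000 [wait]  ⇒ S*(4)=58.1208
t_3: node(3,0) S=65.9118 payoff=12.2182 vs cont=13.6890 → 13.6890 [wait]  node(3,1) S=84.7671 payoff=0.0000 vs cont=4.0701 → 4.0701 [wait]  node(3,2) S=109.0161 payoff=0.0000 vs cont=0.4558 → 0.4558 [wait]  node(3,3) S=140.2021 payoff=0.0000 vs cont=0.0000 → 0.0000 [wait]  ⇒ S*(3)=-
t_2: node(2,0) S=74.7473 payoff=3.3827 vs cont=8.9843 → 8.9843 [wait]  node(2,1) S=96.1300 payoff=0.0000 vs cont=2.3068 → 2.3068 [wait]  node(2,2) S=123.6297 payoff=0.0000 vs cont=0.2336 → 0.2336 [wait]  ⇒ S*(2)=-
t_1: node(1,0) S=84.7671 payoff=0.0000 vs cont=5.7203 → 5.7203 [wait]  node(1,1) S=109.0161 payoff=0.0000 vs cont=1.2954 → 1.2954 [wait]  ⇒ S*(1)=-
t_0: node(0,0) S=96.1300 payoff=0.0000 vs cont=3.5585 → 3.5585 [wait]  ⇒ S*(0)=-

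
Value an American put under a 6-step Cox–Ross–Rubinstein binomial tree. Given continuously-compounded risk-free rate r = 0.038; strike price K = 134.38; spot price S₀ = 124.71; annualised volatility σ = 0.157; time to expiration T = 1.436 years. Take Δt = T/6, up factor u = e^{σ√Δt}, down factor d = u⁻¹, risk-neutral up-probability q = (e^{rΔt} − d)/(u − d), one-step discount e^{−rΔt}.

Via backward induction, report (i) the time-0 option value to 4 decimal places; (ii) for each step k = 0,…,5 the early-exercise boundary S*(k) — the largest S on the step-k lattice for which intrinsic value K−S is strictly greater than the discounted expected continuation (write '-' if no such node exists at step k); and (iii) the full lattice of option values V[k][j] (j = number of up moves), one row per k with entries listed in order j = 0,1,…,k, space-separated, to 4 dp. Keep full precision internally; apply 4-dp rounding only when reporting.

Δt=0.23933, u=1.07983, d=0.92607, q=0.54022, disc=e^(-rΔt)=0.99095
k=6 terminal: V=max(K-S,0) → 55.7189 42.6580 27.4283 9.6700 0.0000 0.0000 0.0000
k=5: j=0 S=84.9409 intr=49.4391 cont=48.2225 V=49.4391[EX]; j=1 S=99.0446 intr=35.3354 cont=34.1188 V=35.3354[EX]; j=2 S=115.4900 intr=18.8900 cont=17.6734 V=18.8900[EX]; j=3 S=134.6661 intr=0.0000 cont=4.4058 V=4.4058[hold]; j=4 S=157.0261 intr=0.0000 cont=0.0000 V=0.0000[hold]; j=5 S=183.0989 intr=0.0000 cont=0.0000 V=0.0000[hold]  S*(5)=115.4900
k=4: j=0 S=91.7220 intr=42.6580 cont=41.4414 V=42.6580[EX]; j=1 S=106.9517 intr=27.4283 cont=26.2117 V=27.4283[EX]; j=2 S=124.7100 intr=9.6700 cont=10.9651 V=10.9651[hold]; j=3 S=145.4170 intr=0.0000 cont=2.0073 V=2.0073[hold]; j=4 S=169.5621 intr=0.0000 cont=0.0000 V=0.0000[hold]  S*(4)=106.9517
k=3: j=0 S=99.0446 intr=35.3354 cont=34.1188 V=35.3354[EX]; j=1 S=115.4900 intr=18.8900 cont=18.3667 V=18.8900[EX]; j=2 S=134.6661 intr=0.0000 cont=6.0704 V=6.0704[hold]; j=3 S=157.0261 intr=0.0000 cont=0.9146 V=0.9146[hold]  S*(3)=115.4900
k=2: j=0 S=106.9517 intr=27.4283 cont=26.2117 V=27.4283[EX]; j=1 S=124.7100 intr=9.6700 cont=11.8562 V=11.8562[hold]; j=2 S=145.4170 intr=0.0000 cont=3.2554 V=3.2554[hold]  S*(2)=106.9517
k=1: j=0 S=115.4900 intr=18.8900 cont=18.8438 V=18.8900[EX]; j=1 S=134.6661 intr=0.0000 cont=7.1446 V=7.1446[hold]  S*(1)=115.4900
k=0: j=0 S=124.7100 intr=9.6700 cont=12.4313 V=12.4313[hold]  S*(0)=-

price = 12.4313
boundary = - 115.4900 106.9517 115.4900 106.9517 115.4900
tree:
12.4313
18.8900 7.1446
27.4283 11.8562 3.2554
35.3354 18.8900 6.0704 0.9146
42.6580 27.4283 10.9651 2.0073 0.0000
49.4391 35.3354 18.8900 4.4058 0.0000 0.0000
55.7189 42.6580 27.4283 9.6700 0.0000 0.0000 0.0000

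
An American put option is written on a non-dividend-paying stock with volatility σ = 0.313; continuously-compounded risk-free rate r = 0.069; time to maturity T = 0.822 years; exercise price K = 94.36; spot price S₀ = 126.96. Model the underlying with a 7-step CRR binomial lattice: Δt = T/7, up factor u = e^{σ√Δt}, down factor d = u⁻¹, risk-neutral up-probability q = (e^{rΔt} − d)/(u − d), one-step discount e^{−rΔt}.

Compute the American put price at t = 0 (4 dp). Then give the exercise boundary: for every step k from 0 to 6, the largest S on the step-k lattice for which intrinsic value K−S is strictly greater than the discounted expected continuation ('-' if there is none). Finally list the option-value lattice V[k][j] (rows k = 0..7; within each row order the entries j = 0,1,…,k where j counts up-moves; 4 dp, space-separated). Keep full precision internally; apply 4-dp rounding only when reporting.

Δt=0.11743  u=1.11322  d=0.89829  q=0.51106  discount=0.99193
step 7 (expiry): payoffs max(K−S,0) = 34.4368 20.0994 2.3316 0.0000 0.0000 0.0000 0.0000 0.0000
step 6: (k=6,j=0): S=66.7078, (K−S)⁺=27.6522, hold=26.8907 ⇒ V=27.6522 exercise | (k=6,j=1): S=82.6685, (K−S)⁺=11.6915, hold=10.9300 ⇒ V=11.6915 exercise | (k=6,j=2): S=102.4480, (K−S)⁺=0.0000, hold=1.1308 ⇒ V=1.1308 continue | (k=6,j=3): S=126.9600, (K−S)⁺=0.0000, hold=0.0000 ⇒ V=0.0000 continue | (k=6,j=4): S=157.3368, (K−S)⁺=0.0000, hold=0.0000 ⇒ V=0.0000 continue | (k=6,j=5): S=194.9817, (K−S)⁺=0.0000, hold=0.0000 ⇒ V=0.0000 continue | (k=6,j=6): S=241.6336, (K−S)⁺=0.0000, hold=0.0000 ⇒ V=0.0000 continue  boundary S*=82.6685
step 5: (k=5,j=0): S=74.2606, (K−S)⁺=20.0994, hold=19.3380 ⇒ V=20.0994 exercise | (k=5,j=1): S=92.0284, (K−S)⁺=2.3316, hold=6.2435 ⇒ V=6.2435 continue | (k=5,j=2): S=114.0473, (K−S)⁺=0.0000, hold=0.5484 ⇒ V=0.5484 continue | (k=5,j=3): S=141.3346, (K−S)⁺=0.0000, hold=0.0000 ⇒ V=0.0000 continue | (k=5,j=4): S=175.1508, (K−S)⁺=0.0000, hold=0.0000 ⇒ V=0.0000 continue | (k=5,j=5): S=217.0579, (K−S)⁺=0.0000, hold=0.0000 ⇒ V=0.0000 continue  boundary S*=74.2606
step 4: (k=4,j=0): S=82.6685, (K−S)⁺=11.6915, hold=12.9131 ⇒ V=12.9131 continue | (k=4,j=1): S=102.4480, (K−S)⁺=0.0000, hold=3.3061 ⇒ V=3.3061 continue | (k=4,j=2): S=126.9600, (K−S)⁺=0.0000, hold=0.2660 ⇒ V=0.2660 continue | (k=4,j=3): S=157.3368, (K−S)⁺=0.0000, hold=0.0000 ⇒ V=0.0000 continue | (k=4,j=4): S=194.9817, (K−S)⁺=0.0000, hold=0.0000 ⇒ V=0.0000 continue  boundary S*=-
step 3: (k=3,j=0): S=92.0284, (K−S)⁺=2.3316, hold=7.9387 ⇒ V=7.9387 continue | (k=3,j=1): S=114.0473, (K−S)⁺=0.0000, hold=1.7383 ⇒ V=1.7383 continue | (k=3,j=2): S=141.3346, (K−S)⁺=0.0000, hold=0.1290 ⇒ V=0.1290 continue | (k=3,j=3): S=175.1508, (K−S)⁺=0.0000, hold=0.0000 ⇒ V=0.0000 continue  boundary S*=-
step 2: (k=2,j=0): S=102.4480, (K−S)⁺=0.0000, hold=4.7314 ⇒ V=4.7314 continue | (k=2,j=1): S=126.9600, (K−S)⁺=0.0000, hold=0.9084 ⇒ V=0.9084 continue | (k=2,j=2): S=157.3368, (K−S)⁺=0.0000, hold=0.0626 ⇒ V=0.0626 continue  boundary S*=-
step 1: (k=1,j=0): S=114.0473, (K−S)⁺=0.0000, hold=2.7552 ⇒ V=2.7552 continue | (k=1,j=1): S=141.3346, (K−S)⁺=0.0000, hold=0.4723 ⇒ V=0.4723 continue  boundary S*=-
step 0: (k=0,j=0): S=126.9600, (K−S)⁺=0.0000, hold=1.5757 ⇒ V=1.5757 continue  boundary S*=-

price = 1.5757
boundary = - - - - - 74.2606 82.6685
tree:
1.5757
2.7552 0.4723
4.7314 0.9084 0.0626
7.9387 1.7383 0.1290 0.0000
12.9131 3.3061 0.2660 0.0000 0.0000
20.0994 6.2435 0.5484 0.0000 0.0000 0.0000
27.6522 11.6915 1.1308 0.0000 0.0000 0.0000 0.0000
34.4368 20.0994 2.3316 0.0000 0.0000 0.0000 0.0000 0.0000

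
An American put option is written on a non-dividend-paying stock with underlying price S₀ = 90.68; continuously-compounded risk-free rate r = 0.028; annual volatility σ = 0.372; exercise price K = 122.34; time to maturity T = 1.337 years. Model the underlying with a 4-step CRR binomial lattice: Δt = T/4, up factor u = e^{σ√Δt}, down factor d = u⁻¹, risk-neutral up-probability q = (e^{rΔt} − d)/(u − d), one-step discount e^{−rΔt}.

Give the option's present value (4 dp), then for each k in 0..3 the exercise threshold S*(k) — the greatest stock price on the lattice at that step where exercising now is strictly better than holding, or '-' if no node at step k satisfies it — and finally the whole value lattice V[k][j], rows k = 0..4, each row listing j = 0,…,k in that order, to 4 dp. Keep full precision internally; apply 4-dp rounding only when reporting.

price = 36.0455
boundary = - 73.1321 58.9800 73.1321
tree:
36.0455
49.2079 21.8151
63.3600 33.6650 8.7900
74.7735 49.2079 16.6821 0.0000
83.9783 63.3600 31.6600 0.0000 0.0000

params: Δt=0.33425 u=1.23995 d=0.80649 q=0.46813 e^(-rΔt)=0.99068
t_4 payoffs: 83.9783 63.3600 31.6600 0.0000 0.0000
t_3: node(3,0) S=47.5665 payoff=74.7735 vs cont=73.6339 → 74.7735 [stop]  node(3,1) S=73.1321 payoff=49.2079 vs cont=48.0683 → 49.2079 [stop]  node(3,2) S=112.4385 payoff=9.9015 vs cont=16.6821 → 16.6821 [wait]  node(3,3) S=172.8709 payoff=0.0000 vs cont=0.0000 → 0.0000 [wait]  ⇒ S*(3)=73.1321
t_2: node(2,0) S=58.9800 payoff=63.3600 vs cont=62.2204 → 63.3600 [stop]  node(2,1) S=90.6800 payoff=31.6600 vs cont=33.6650 → 33.6650 [wait]  node(2,2) S=139.4179 payoff=0.0000 vs cont=8.7900 → 8.7900 [wait]  ⇒ S*(2)=58.9800
t_1: node(1,0) S=73.1321 payoff=49.2079 vs cont=48.9981 → 49.2079 [stop]  node(1,1) S=112.4385 payoff=9.9015 vs cont=21.8151 → 21.8151 [wait]  ⇒ S*(1)=73.1321
t_0: node(0,0) S=90.6800 payoff=31.6600 vs cont=36.0455 → 36.0455 [wait]  ⇒ S*(0)=-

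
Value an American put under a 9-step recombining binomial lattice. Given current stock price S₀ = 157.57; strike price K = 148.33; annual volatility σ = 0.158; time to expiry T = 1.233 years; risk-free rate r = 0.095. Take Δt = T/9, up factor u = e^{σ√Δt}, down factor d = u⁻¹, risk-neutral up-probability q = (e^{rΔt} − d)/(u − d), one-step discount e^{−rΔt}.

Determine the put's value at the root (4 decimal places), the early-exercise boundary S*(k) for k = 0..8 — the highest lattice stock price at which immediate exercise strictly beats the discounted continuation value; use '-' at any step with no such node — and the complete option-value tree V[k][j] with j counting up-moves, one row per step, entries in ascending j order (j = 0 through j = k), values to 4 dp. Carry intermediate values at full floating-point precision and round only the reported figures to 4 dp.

Δt=0.13700  u=1.06023  d=0.94320  q=0.59732  discount=0.98707
step 9 (expiry): payoffs max(K−S,0) = 55.2427 43.6927 30.7095 16.1155 0.0000 0.0000 0.0000 0.0000 0.0000 0.0000
step 8: (k=8,j=0): S=98.6935, (K−S)⁺=49.6365, hold=47.7185 ⇒ V=49.6365 exercise | (k=8,j=1): S=110.9391, (K−S)⁺=37.3909, hold=35.4729 ⇒ V=37.3909 exercise | (k=8,j=2): S=124.7042, (K−S)⁺=23.6258, hold=21.7078 ⇒ V=23.6258 exercise | (k=8,j=3): S=140.1772, (K−S)⁺=8.1528, hold=6.4054 ⇒ V=8.1528 exercise | (k=8,j=4): S=157.5700, (K−S)⁺=0.0000, hold=0.0000 ⇒ V=0.0000 continue | (k=8,j=5): S=177.1209, (K−S)⁺=0.0000, hold=0.0000 ⇒ V=0.0000 continue | (k=8,j=6): S=199.0976, (K−S)⁺=0.0000, hold=0.0000 ⇒ V=0.0000 continue | (k=8,j=7): S=223.8011, (K−S)⁺=0.0000, hold=0.0000 ⇒ V=0.0000 continue | (k=8,j=8): S=251.5698, (K−S)⁺=0.0000, hold=0.0000 ⇒ V=0.0000 continue  boundary S*=140.1772
step 7: (k=7,j=0): S=104.6373, (K−S)⁺=43.6927, hold=41.7747 ⇒ V=43.6927 exercise | (k=7,j=1): S=117.6205, (K−S)⁺=30.7095, hold=28.7915 ⇒ V=30.7095 exercise | (k=7,j=2): S=132.2145, (K−S)⁺=16.1155, hold=14.1975 ⇒ V=16.1155 exercise | (k=7,j=3): S=148.6194, (K−S)⁺=0.0000, hold=3.2405 ⇒ V=3.2405 continue | (k=7,j=4): S=167.0597, (K−S)⁺=0.0000, hold=0.0000 ⇒ V=0.0000 continue | (k=7,j=5): S=187.7880, (K−S)⁺=0.0000, hold=0.0000 ⇒ V=0.0000 continue | (k=7,j=6): S=211.0883, (K−S)⁺=0.0000, hold=0.0000 ⇒ V=0.0000 continue | (k=7,j=7): S=237.2796, (K−S)⁺=0.0000, hold=0.0000 ⇒ V=0.0000 continue  boundary S*=132.2145
step 6: (k=6,j=0): S=110.9391, (K−S)⁺=37.3909, hold=35.4729 ⇒ V=37.3909 exercise | (k=6,j=1): S=124.7042, (K−S)⁺=23.6258, hold=21.7078 ⇒ V=23.6258 exercise | (k=6,j=2): S=140.1772, (K−S)⁺=8.1528, hold=8.3160 ⇒ V=8.3160 continue | (k=6,j=3): S=157.5700, (K−S)⁺=0.0000, hold=1.2880 ⇒ V=1.2880 continue | (k=6,j=4): S=177.1209, (K−S)⁺=0.0000, hold=0.0000 ⇒ V=0.0000 continue | (k=6,j=5): S=199.0976, (K−S)⁺=0.0000, hold=0.0000 ⇒ V=0.0000 continue | (k=6,j=6): S=223.8011, (K−S)⁺=0.0000, hold=0.0000 ⇒ V=0.0000 continue  boundary S*=124.7042
step 5: (k=5,j=0): S=117.6205, (K−S)⁺=30.7095, hold=28.7915 ⇒ V=30.7095 exercise | (k=5,j=1): S=132.2145, (K−S)⁺=16.1155, hold=14.2937 ⇒ V=16.1155 exercise | (k=5,j=2): S=148.6194, (K−S)⁺=0.0000, hold=4.0648 ⇒ V=4.0648 continue | (k=5,j=3): S=167.0597, (K−S)⁺=0.0000, hold=0.5119 ⇒ V=0.5119 continue | (k=5,j=4): S=187.7880, (K−S)⁺=0.0000, hold=0.0000 ⇒ V=0.0000 continue | (k=5,j=5): S=211.0883, (K−S)⁺=0.0000, hold=0.0000 ⇒ V=0.0000 continue  boundary S*=132.2145
step 4: (k=4,j=0): S=124.7042, (K−S)⁺=23.6258, hold=21.7078 ⇒ V=23.6258 exercise | (k=4,j=1): S=140.1772, (K−S)⁺=8.1528, hold=8.8020 ⇒ V=8.8020 continue | (k=4,j=2): S=157.5700, (K−S)⁺=0.0000, hold=1.9175 ⇒ V=1.9175 continue | (k=4,j=3): S=177.1209, (K−S)⁺=0.0000, hold=0.2035 ⇒ V=0.2035 continue | (k=4,j=4): S=199.0976, (K−S)⁺=0.0000, hold=0.0000 ⇒ V=0.0000 continue  boundary S*=124.7042
step 3: (k=3,j=0): S=132.2145, (K−S)⁺=16.1155, hold=14.5802 ⇒ V=16.1155 exercise | (k=3,j=1): S=148.6194, (K−S)⁺=0.0000, hold=4.6291 ⇒ V=4.6291 continue | (k=3,j=2): S=167.0597, (K−S)⁺=0.0000, hold=0.8821 ⇒ V=0.8821 continue | (k=3,j=3): S=187.7880, (K−S)⁺=0.0000, hold=0.0809 ⇒ V=0.0809 continue  boundary S*=132.2145
step 2: (k=2,j=0): S=140.1772, (K−S)⁺=8.1528, hold=9.1347 ⇒ V=9.1347 continue | (k=2,j=1): S=157.5700, (K−S)⁺=0.0000, hold=2.3600 ⇒ V=2.3600 continue | (k=2,j=2): S=177.1209, (K−S)⁺=0.0000, hold=0.3983 ⇒ V=0.3983 continue  boundary S*=-
step 1: (k=1,j=0): S=148.6194, (K−S)⁺=0.0000, hold=5.0223 ⇒ V=5.0223 continue | (k=1,j=1): S=167.0597, (K−S)⁺=0.0000, hold=1.1729 ⇒ V=1.1729 continue  boundary S*=-
step 0: (k=0,j=0): S=157.5700, (K−S)⁺=0.0000, hold=2.6877 ⇒ V=2.6877 continue  boundary S*=-

price = 2.6877
boundary = - - - 132.2145 124.7042 132.2145 124.7042 132.2145 140.1772
tree:
2.6877
5.0223 1.1729
9.1347 2.3600 0.3983
16.1155 4.6291 0.8821 0.0809
23.6258 8.8020 1.9175 0.2035 0.0000
30.7095 16.1155 4.0648 0.5119 0.0000 0.0000
37.3909 23.6258 8.3160 1.2880 0.0000 0.0000 0.0000
43.6927 30.7095 16.1155 3.2405 0.0000 0.0000 0.0000 0.0000
49.6365 37.3909 23.6258 8.1528 0.0000 0.0000 0.0000 0.0000 0.0000
55.2427 43.6927 30.7095 16.1155 0.0000 0.0000 0.0000 0.0000 0.0000 0.0000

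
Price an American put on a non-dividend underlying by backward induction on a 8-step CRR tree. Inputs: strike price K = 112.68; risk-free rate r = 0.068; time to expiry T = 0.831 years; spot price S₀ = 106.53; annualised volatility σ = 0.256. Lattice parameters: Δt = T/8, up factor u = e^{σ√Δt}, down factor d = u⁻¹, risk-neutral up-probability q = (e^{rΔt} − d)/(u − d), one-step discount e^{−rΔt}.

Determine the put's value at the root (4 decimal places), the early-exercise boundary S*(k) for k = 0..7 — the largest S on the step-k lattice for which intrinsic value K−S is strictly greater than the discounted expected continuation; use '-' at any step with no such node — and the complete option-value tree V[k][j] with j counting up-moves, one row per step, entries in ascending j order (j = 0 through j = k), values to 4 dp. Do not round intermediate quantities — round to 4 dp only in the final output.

params: Δt=0.10387 u=1.08601 d=0.92080 q=0.52229 e^(-rΔt)=0.99296
t_8 payoffs: 57.6233 47.7455 36.0955 22.3553 6.1500 0.0000 0.0000 0.0000 0.0000
t_7: node(7,0) S=59.7920 payoff=52.8880 vs cont=52.0949 → 52.8880 [stop]  node(7,1) S=70.5194 payoff=42.1606 vs cont=41.3675 → 42.1606 [stop]  node(7,2) S=83.1714 payoff=29.5086 vs cont=28.7155 → 29.5086 [stop]  node(7,3) S=98.0933 payoff=14.5867 vs cont=13.7936 → 14.5867 [stop]  node(7,4) S=115.6924 payoff=0.0000 vs cont=2.9172 → 2.9172 [wait]  node(7,5) S=136.4489 payoff=0.0000 vs cont=0.0000 → 0.0000 [wait]  node(7,6) S=160.9295 payoff=0.0000 vs cont=0.0000 → 0.0000 [wait]  node(7,7) S=189.8021 payoff=0.0000 vs cont=0.0000 → 0.0000 [wait]  ⇒ S*(7)=98.0933
t_6: node(6,0) S=64.9345 payoff=47.7455 vs cont=46.9524 → 47.7455 [stop]  node(6,1) S=76.5845 payoff=36.0955 vs cont=35.3024 → 36.0955 [stop]  node(6,2) S=90.3247 payoff=22.3553 vs cont=21.5622 → 22.3553 [stop]  node(6,3) S=106.5300 payoff=6.1500 vs cont=8.4321 → 8.4321 [wait]  node(6,4) S=125.6427 payoff=0.0000 vs cont=1.3838 → 1.3838 [wait]  node(6,5) S=148.1845 payoff=0.0000 vs cont=0.0000 → 0.0000 [wait]  node(6,6) S=174.7706 payoff=0.0000 vs cont=0.0000 → 0.0000 [wait]  ⇒ S*(6)=90.3247
t_5: node(5,0) S=70.5194 payoff=42.1606 vs cont=41.3675 → 42.1606 [stop]  node(5,1) S=83.1714 payoff=29.5086 vs cont=28.7155 → 29.5086 [stop]  node(5,2) S=98.0933 payoff=14.5867 vs cont=14.9771 → 14.9771 [wait]  node(5,3) S=115.6924 payoff=0.0000 vs cont=4.7174 → 4.7174 [wait]  node(5,4) S=136.4489 payoff=0.0000 vs cont=0.6564 → 0.6564 [wait]  node(5,5) S=160.9295 payoff=0.0000 vs cont=0.0000 → 0.0000 [wait]  ⇒ S*(5)=83.1714
t_4: node(4,0) S=76.5845 payoff=36.0955 vs cont=35.3024 → 36.0955 [stop]  node(4,1) S=90.3247 payoff=22.3553 vs cont=21.7647 → 22.3553 [stop]  node(4,2) S=106.5300 payoff=6.1500 vs cont=9.5508 → 9.5508 [wait]  node(4,3) S=125.6427 payoff=0.0000 vs cont=2.5781 → 2.5781 [wait]  node(4,4) S=148.1845 payoff=0.0000 vs cont=0.3114 → 0.3114 [wait]  ⇒ S*(4)=90.3247
t_3: node(3,0) S=83.1714 payoff=29.5086 vs cont=28.7155 → 29.5086 [stop]  node(3,1) S=98.0933 payoff=14.5867 vs cont=15.5573 → 15.5573 [wait]  node(3,2) S=115.6924 payoff=0.0000 vs cont=5.8674 → 5.8674 [wait]  node(3,3) S=136.4489 payoff=0.0000 vs cont=1.3844 → 1.3844 [wait]  ⇒ S*(3)=83.1714
t_2: node(2,0) S=90.3247 payoff=22.3553 vs cont=22.0656 → 22.3553 [stop]  node(2,1) S=106.5300 payoff=6.1500 vs cont=10.4225 → 10.4225 [wait]  node(2,2) S=125.6427 payoff=0.0000 vs cont=3.5011 → 3.5011 [wait]  ⇒ S*(2)=90.3247
t_1: node(1,0) S=98.0933 payoff=14.5867 vs cont=16.0094 → 16.0094 [wait]  node(1,1) S=115.6924 payoff=0.0000 vs cont=6.7596 → 6.7596 [wait]  ⇒ S*(1)=-
t_0: node(0,0) S=106.5300 payoff=6.1500 vs cont=11.0996 → 11.0996 [wait]  ⇒ S*(0)=-

price = 11.0996
boundary = - - 90.3247 83.1714 90.3247 83.1714 90.3247 98.0933
tree:
11.0996
16.0094 6.7596
22.3553 10.4225 3.5011
29.5086 15.5573 5.8674 1.3844
36.0955 22.3553 9.5508 2.5781 0.3114
42.1606 29.5086 14.9771 4.7174 0.6564 0.0000
47.7455 36.0955 22.3553 8.4321 1.3838 0.0000 0.0000
52.8880 42.1606 29.5086 14.5867 2.9172 0.0000 0.0000 0.0000
57.6233 47.7455 36.0955 22.3553 6.1500 0.0000 0.0000 0.0000 0.0000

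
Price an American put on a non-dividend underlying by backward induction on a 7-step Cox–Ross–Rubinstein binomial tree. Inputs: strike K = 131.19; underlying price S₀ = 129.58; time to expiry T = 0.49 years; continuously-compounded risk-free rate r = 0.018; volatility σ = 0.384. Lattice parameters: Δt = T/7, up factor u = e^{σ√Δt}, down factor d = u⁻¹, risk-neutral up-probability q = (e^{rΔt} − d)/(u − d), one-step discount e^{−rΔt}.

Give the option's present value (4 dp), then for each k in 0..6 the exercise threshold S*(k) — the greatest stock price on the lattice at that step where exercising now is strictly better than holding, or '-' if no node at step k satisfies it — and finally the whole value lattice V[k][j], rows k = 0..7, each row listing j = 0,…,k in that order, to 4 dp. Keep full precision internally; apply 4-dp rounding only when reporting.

params: Δt=0.07000 u=1.10694 d=0.90339 q=0.48082 e^(-rΔt)=0.99874
t_7 payoffs: 67.5577 53.2208 35.6535 14.1282 0.0000 0.0000 0.0000 0.0000
t_6: node(6,0) S=70.4369 payoff=60.7531 vs cont=60.5879 → 60.7531 [stop]  node(6,1) S=86.3070 payoff=44.8830 vs cont=44.7178 → 44.8830 [stop]  node(6,2) S=105.7528 payoff=25.4372 vs cont=25.2720 → 25.4372 [stop]  node(6,3) S=129.5800 payoff=1.6100 vs cont=7.3259 → 7.3259 [wait]  node(6,4) S=158.7756 payoff=0.0000 vs cont=0.0000 → 0.0000 [wait]  node(6,5) S=194.5493 payoff=0.0000 vs cont=0.0000 → 0.0000 [wait]  node(6,6) S=238.3832 payoff=0.0000 vs cont=0.0000 → 0.0000 [wait]  ⇒ S*(6)=105.7528
t_5: node(5,0) S=77.9692 payoff=53.2208 vs cont=53.0556 → 53.2208 [stop]  node(5,1) S=95.5365 payoff=35.6535 vs cont=35.4883 → 35.6535 [stop]  node(5,2) S=117.0618 payoff=14.1282 vs cont=16.7079 → 16.7079 [wait]  node(5,3) S=143.4369 payoff=0.0000 vs cont=3.7987 → 3.7987 [wait]  node(5,4) S=175.7547 payoff=0.0000 vs cont=0.0000 → 0.0000 [wait]  node(5,5) S=215.3539 payoff=0.0000 vs cont=0.0000 → 0.0000 [wait]  ⇒ S*(5)=95.5365
t_4: node(4,0) S=86.3070 payoff=44.8830 vs cont=44.7178 → 44.8830 [stop]  node(4,1) S=105.7528 payoff=25.4372 vs cont=26.5107 → 26.5107 [wait]  node(4,2) S=129.5800 payoff=1.6100 vs cont=10.4877 → 10.4877 [wait]  node(4,3) S=158.7756 payoff=0.0000 vs cont=1.9697 → 1.9697 [wait]  node(4,4) S=194.5493 payoff=0.0000 vs cont=0.0000 → 0.0000 [wait]  ⇒ S*(4)=86.3070
t_3: node(3,0) S=95.5365 payoff=35.6535 vs cont=36.0039 → 36.0039 [wait]  node(3,1) S=117.0618 payoff=14.1282 vs cont=18.7829 → 18.7829 [wait]  node(3,2) S=143.4369 payoff=0.0000 vs cont=6.3841 → 6.3841 [wait]  node(3,3) S=175.7547 payoff=0.0000 vs cont=1.0214 → 1.0214 [wait]  ⇒ S*(3)=-
t_2: node(2,0) S=105.7528 payoff=25.4372 vs cont=27.6888 → 27.6888 [wait]  node(2,1) S=129.5800 payoff=1.6100 vs cont=12.8052 → 12.8052 [wait]  node(2,2) S=158.7756 payoff=0.0000 vs cont=3.8008 → 3.8008 [wait]  ⇒ S*(2)=-
t_1: node(1,0) S=117.0618 payoff=14.1282 vs cont=20.5067 → 20.5067 [wait]  node(1,1) S=143.4369 payoff=0.0000 vs cont=8.4651 → 8.4651 [wait]  ⇒ S*(1)=-
t_0: node(0,0) S=129.5800 payoff=1.6100 vs cont=14.6983 → 14.6983 [wait]  ⇒ S*(0)=-

price = 14.6983
boundary = - - - - 86.3070 95.5365 105.7528
tree:
14.6983
20.5067 8.4651
27.6888 12.8052 3.8008
36.0039 18.7829 6.3841 1.0214
44.8830 26.5107 10.4877 1.9697 0.0000
53.2208 35.6535 16.7079 3.7987 0.0000 0.0000
60.7531 44.8830 25.4372 7.3259 0.0000 0.0000 0.0000
67.5577 53.2208 35.6535 14.1282 0.0000 0.0000 0.0000 0.0000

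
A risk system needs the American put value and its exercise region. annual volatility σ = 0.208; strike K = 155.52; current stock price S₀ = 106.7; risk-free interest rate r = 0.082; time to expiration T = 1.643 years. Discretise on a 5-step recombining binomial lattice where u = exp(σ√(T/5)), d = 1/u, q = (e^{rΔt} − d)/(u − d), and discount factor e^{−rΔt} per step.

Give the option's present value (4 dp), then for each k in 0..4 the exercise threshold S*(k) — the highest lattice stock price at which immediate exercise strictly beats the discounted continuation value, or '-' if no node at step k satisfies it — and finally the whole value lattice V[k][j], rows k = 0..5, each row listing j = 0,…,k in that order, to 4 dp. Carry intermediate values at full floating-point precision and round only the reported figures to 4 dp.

params: Δt=0.32860 u=1.12663 d=0.88760 q=0.58449 e^(-rΔt)=0.97341
t_5 payoffs: 96.7368 80.9065 60.8130 35.3083 2.9352 0.0000
t_4: node(4,0) S=66.2270 payoff=89.2930 vs cont=85.1584 → 89.2930 [stop]  node(4,1) S=84.0620 payoff=71.4580 vs cont=67.3234 → 71.4580 [stop]  node(4,2) S=106.7000 payoff=48.8200 vs cont=44.6854 → 48.8200 [stop]  node(4,3) S=135.4344 payoff=20.0856 vs cont=15.9510 → 20.0856 [stop]  node(4,4) S=171.9070 payoff=0.0000 vs cont=1.1872 → 1.1872 [wait]  ⇒ S*(4)=135.4344
t_3: node(3,0) S=74.6135 payoff=80.9065 vs cont=76.7719 → 80.9065 [stop]  node(3,1) S=94.7070 payoff=60.8130 vs cont=56.6784 → 60.8130 [stop]  node(3,2) S=120.2117 payoff=35.3083 vs cont=31.1737 → 35.3083 [stop]  node(3,3) S=152.5848 payoff=2.9352 vs cont=8.7994 → 8.7994 [wait]  ⇒ S*(3)=120.2117
t_2: node(2,0) S=84.0620 payoff=71.4580 vs cont=67.3234 → 71.4580 [stop]  node(2,1) S=106.7000 payoff=48.8200 vs cont=44.6854 → 48.8200 [stop]  node(2,2) S=135.4344 payoff=20.0856 vs cont=19.2875 → 20.0856 [stop]  ⇒ S*(2)=135.4344
t_1: node(1,0) S=94.7070 payoff=60.8130 vs cont=56.6784 → 60.8130 [stop]  node(1,1) S=120.2117 payoff=35.3083 vs cont=31.1737 → 35.3083 [stop]  ⇒ S*(1)=120.2117
t_0: node(0,0) S=106.7000 payoff=48.8200 vs cont=44.6854 → 48.8200 [stop]  ⇒ S*(0)=106.7000

price = 48.8200
boundary = 106.7000 120.2117 135.4344 120.2117 135.4344
tree:
48.8200
60.8130 35.3083
71.4580 48.8200 20.0856
80.9065 60.8130 35.3083 8.7994
89.2930 71.4580 48.8200 20.0856 1.1872
96.7368 80.9065 60.8130 35.3083 2.9352 0.0000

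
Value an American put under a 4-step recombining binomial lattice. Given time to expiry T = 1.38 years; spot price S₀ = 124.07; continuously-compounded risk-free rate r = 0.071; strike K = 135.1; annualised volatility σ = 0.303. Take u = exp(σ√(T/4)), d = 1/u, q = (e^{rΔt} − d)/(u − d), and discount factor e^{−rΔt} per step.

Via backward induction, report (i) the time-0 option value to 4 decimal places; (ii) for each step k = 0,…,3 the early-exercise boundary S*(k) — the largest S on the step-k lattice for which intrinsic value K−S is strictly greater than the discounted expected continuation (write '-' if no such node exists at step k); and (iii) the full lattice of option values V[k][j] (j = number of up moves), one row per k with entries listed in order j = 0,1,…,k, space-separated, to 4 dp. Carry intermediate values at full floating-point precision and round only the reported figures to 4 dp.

Δt=0.34500  u=1.19479  d=0.83697  q=0.52492  discount=0.97580
step 4 (expiry): payoffs max(K−S,0) = 74.2168 48.1875 11.0300 0.0000 0.0000
step 3: (k=3,j=0): S=72.7428, (K−S)⁺=62.3572, hold=59.0882 ⇒ V=62.3572 exercise | (k=3,j=1): S=103.8423, (K−S)⁺=31.2577, hold=27.9886 ⇒ V=31.2577 exercise | (k=3,j=2): S=148.2379, (K−S)⁺=0.0000, hold=5.1133 ⇒ V=5.1133 continue | (k=3,j=3): S=211.6137, (K−S)⁺=0.0000, hold=0.0000 ⇒ V=0.0000 continue  boundary S*=103.8423
step 2: (k=2,j=0): S=86.9125, (K−S)⁺=48.1875, hold=44.9185 ⇒ V=48.1875 exercise | (k=2,j=1): S=124.0700, (K−S)⁺=11.0300, hold=17.1096 ⇒ V=17.1096 continue | (k=2,j=2): S=177.1134, (K−S)⁺=0.0000, hold=2.3704 ⇒ V=2.3704 continue  boundary S*=86.9125
step 1: (k=1,j=0): S=103.8423, (K−S)⁺=31.2577, hold=31.1027 ⇒ V=31.2577 exercise | (k=1,j=1): S=148.2379, (K−S)⁺=0.0000, hold=9.1458 ⇒ V=9.1458 continue  boundary S*=103.8423
step 0: (k=0,j=0): S=124.0700, (K−S)⁺=11.0300, hold=19.1751 ⇒ V=19.1751 continue  boundary S*=-

price = 19.1751
boundary = - 103.8423 86.9125 103.8423
tree:
19.1751
31.2577 9.1458
48.1875 17.1096 2.3704
62.3572 31.2577 5.1133 0.0000
74.2168 48.1875 11.0300 0.0000 0.0000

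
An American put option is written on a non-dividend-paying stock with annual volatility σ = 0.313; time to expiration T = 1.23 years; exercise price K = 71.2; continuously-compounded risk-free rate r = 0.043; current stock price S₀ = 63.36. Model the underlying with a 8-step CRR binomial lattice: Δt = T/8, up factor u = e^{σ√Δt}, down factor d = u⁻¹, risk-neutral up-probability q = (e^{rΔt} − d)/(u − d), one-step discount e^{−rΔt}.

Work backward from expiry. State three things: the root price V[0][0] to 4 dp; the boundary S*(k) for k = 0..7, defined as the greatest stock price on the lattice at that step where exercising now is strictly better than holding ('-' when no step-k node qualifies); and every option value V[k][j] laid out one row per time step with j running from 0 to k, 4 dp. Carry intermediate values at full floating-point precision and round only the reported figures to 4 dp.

price = 12.1433
boundary = - - 49.5693 43.8442 49.5693 43.8442 49.5693 56.0421
tree:
12.1433
16.4713 7.9133
21.6307 11.4553 4.4245
27.3558 16.0443 6.9511 1.9194
32.4197 21.6307 10.5894 3.3517 0.4915
36.8988 27.3558 15.5165 5.7307 0.9822 0.0000
40.8605 32.4197 21.6307 9.5187 1.9629 0.0000 0.0000
44.3646 36.8988 27.3558 15.1579 3.9229 0.0000 0.0000 0.0000
47.4641 40.8605 32.4197 21.6307 7.8400 0.0000 0.0000 0.0000 0.0000

Δt=0.15375, u=1.13058, d=0.88450, q=0.49631, disc=e^(-rΔt)=0.99341
k=8 terminal: V=max(K-S,0) → 47.4641 40.8605 32.4197 21.6307 7.8400 0.0000 0.0000 0.0000 0.0000
k=7: j=0 S=26.8354 intr=44.3646 cont=43.8955 V=44.3646[EX]; j=1 S=34.3012 intr=36.8988 cont=36.4296 V=36.8988[EX]; j=2 S=43.8442 intr=27.3558 cont=26.8867 V=27.3558[EX]; j=3 S=56.0421 intr=15.1579 cont=14.6888 V=15.1579[EX]; j=4 S=71.6335 intr=0.0000 cont=3.9229 V=3.9229[hold]; j=5 S=91.5627 intr=0.0000 cont=0.0000 V=0.0000[hold]; j=6 S=117.0363 intr=0.0000 cont=0.0000 V=0.0000[hold]; j=7 S=149.5970 intr=0.0000 cont=0.0000 V=0.0000[hold]  S*(7)=56.0421
k=6: j=0 S=30.3395 intr=40.8605 cont=40.3913 V=40.8605[EX]; j=1 S=38.7803 intr=32.4197 cont=31.9506 V=32.4197[EX]; j=2 S=49.5693 intr=21.6307 cont=21.1615 V=21.6307[EX]; j=3 S=63.3600 intr=7.8400 cont=9.5187 V=9.5187[hold]; j=4 S=80.9874 intr=0.0000 cont=1.9629 V=1.9629[hold]; j=5 S=103.5189 intr=0.0000 cont=0.0000 V=0.0000[hold]; j=6 S=132.3189 intr=0.0000 cont=0.0000 V=0.0000[hold]  S*(6)=49.5693
k=5: j=0 S=34.3012 intr=36.8988 cont=36.4296 V=36.8988[EX]; j=1 S=43.8442 intr=27.3558 cont=26.8867 V=27.3558[EX]; j=2 S=56.0421 intr=15.1579 cont=15.5165 V=15.5165[hold]; j=3 S=71.6335 intr=0.0000 cont=5.7307 V=5.7307[hold]; j=4 S=91.5627 intr=0.0000 cont=0.9822 V=0.9822[hold]; j=5 S=117.0363 intr=0.0000 cont=0.0000 V=0.0000[hold]  S*(5)=43.8442
k=4: j=0 S=38.7803 intr=32.4197 cont=31.9506 V=32.4197[EX]; j=1 S=49.5693 intr=21.6307 cont=21.3383 V=21.6307[EX]; j=2 S=63.3600 intr=7.8400 cont=10.5894 V=10.5894[hold]; j=3 S=80.9874 intr=0.0000 cont=3.3517 V=3.3517[hold]; j=4 S=103.5189 intr=0.0000 cont=0.4915 V=0.4915[hold]  S*(4)=49.5693
k=3: j=0 S=43.8442 intr=27.3558 cont=26.8867 V=27.3558[EX]; j=1 S=56.0421 intr=15.1579 cont=16.0443 V=16.0443[hold]; j=2 S=71.6335 intr=0.0000 cont=6.9511 V=6.9511[hold]; j=3 S=91.5627 intr=0.0000 cont=1.9194 V=1.9194[hold]  S*(3)=43.8442
k=2: j=0 S=49.5693 intr=21.6307 cont=21.5985 V=21.6307[EX]; j=1 S=63.3600 intr=7.8400 cont=11.4553 V=11.4553[hold]; j=2 S=80.9874 intr=0.0000 cont=4.4245 V=4.4245[hold]  S*(2)=49.5693
k=1: j=0 S=56.0421 intr=15.1579 cont=16.4713 V=16.4713[hold]; j=1 S=71.6335 intr=0.0000 cont=7.9133 V=7.9133[hold]  S*(1)=-
k=0: j=0 S=63.3600 intr=7.8400 cont=12.1433 V=12.1433[hold]  S*(0)=-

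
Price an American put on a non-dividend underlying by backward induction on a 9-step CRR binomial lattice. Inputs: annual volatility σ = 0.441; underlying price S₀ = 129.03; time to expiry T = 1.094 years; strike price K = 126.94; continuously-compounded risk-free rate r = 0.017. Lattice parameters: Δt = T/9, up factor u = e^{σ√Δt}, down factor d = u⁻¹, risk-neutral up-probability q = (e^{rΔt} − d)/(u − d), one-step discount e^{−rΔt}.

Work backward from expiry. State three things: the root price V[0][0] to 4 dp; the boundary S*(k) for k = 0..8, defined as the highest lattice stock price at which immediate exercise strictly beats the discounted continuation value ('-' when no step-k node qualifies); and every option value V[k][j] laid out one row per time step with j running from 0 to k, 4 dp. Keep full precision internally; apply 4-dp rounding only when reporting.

price = 21.8262
boundary = - - - - - 59.8162 69.7578 81.3518 94.8728
tree:
21.8262
29.0262 13.7490
37.5551 19.4724 7.3125
47.1320 26.8492 11.1842 2.9495
57.2260 35.8813 16.7144 4.9556 0.6853
67.1238 46.2426 24.2775 8.2025 1.2916 0.0000
75.6487 57.1822 34.0282 13.3156 2.4343 0.0000 0.0000
82.9585 67.1238 45.5882 21.0554 4.5881 0.0000 0.0000 0.0000
89.2266 75.6487 57.1822 32.0672 8.6477 0.0000 0.0000 0.0000 0.0000
94.6014 82.9585 67.1238 45.5882 16.2990 0.0000 0.0000 0.0000 0.0000 0.0000

Δt=0.12156, u=1.16620, d=0.85748, q=0.46834, disc=e^(-rΔt)=0.99794
k=9 terminal: V=max(K-S,0) → 94.6014 82.9585 67.1238 45.5882 16.2990 0.0000 0.0000 0.0000 0.0000 0.0000
k=8: j=0 S=37.7134 intr=89.2266 cont=88.9646 V=89.2266[EX]; j=1 S=51.2913 intr=75.6487 cont=75.3866 V=75.6487[EX]; j=2 S=69.7578 intr=57.1822 cont=56.9201 V=57.1822[EX]; j=3 S=94.8728 intr=32.0672 cont=31.8051 V=32.0672[EX]; j=4 S=129.0300 intr=0.0000 cont=8.6477 V=8.6477[hold]; j=5 S=175.4848 intr=0.0000 cont=0.0000 V=0.0000[hold]; j=6 S=238.6649 intr=0.0000 cont=0.0000 V=0.0000[hold]; j=7 S=324.5917 intr=0.0000 cont=0.0000 V=0.0000[hold]; j=8 S=441.4548 intr=0.0000 cont=0.0000 V=0.0000[hold]  S*(8)=94.8728
k=7: j=0 S=43.9815 intr=82.9585 cont=82.6965 V=82.9585[EX]; j=1 S=59.8162 intr=67.1238 cont=66.8618 V=67.1238[EX]; j=2 S=81.3518 intr=45.5882 cont=45.3261 V=45.5882[EX]; j=3 S=110.6410 intr=16.2990 cont=21.0554 V=21.0554[hold]; j=4 S=150.4753 intr=0.0000 cont=4.5881 V=4.5881[hold]; j=5 S=204.6511 intr=0.0000 cont=0.0000 V=0.0000[hold]; j=6 S=278.3319 intr=0.0000 cont=0.0000 V=0.0000[hold]; j=7 S=378.5400 intr=0.0000 cont=0.0000 V=0.0000[hold]  S*(7)=81.3518
k=6: j=0 S=51.2913 intr=75.6487 cont=75.3866 V=75.6487[EX]; j=1 S=69.7578 intr=57.1822 cont=56.9201 V=57.1822[EX]; j=2 S=94.8728 intr=32.0672 cont=34.0282 V=34.0282[hold]; j=3 S=129.0300 intr=0.0000 cont=13.3156 V=13.3156[hold]; j=4 S=175.4848 intr=0.0000 cont=2.4343 V=2.4343[hold]; j=5 S=238.6649 intr=0.0000 cont=0.0000 V=0.0000[hold]; j=6 S=324.5917 intr=0.0000 cont=0.0000 V=0.0000[hold]  S*(6)=69.7578
k=5: j=0 S=59.8162 intr=67.1238 cont=66.8618 V=67.1238[EX]; j=1 S=81.3518 intr=45.5882 cont=46.2426 V=46.2426[hold]; j=2 S=110.6410 intr=16.2990 cont=24.2775 V=24.2775[hold]; j=3 S=150.4753 intr=0.0000 cont=8.2025 V=8.2025[hold]; j=4 S=204.6511 intr=0.0000 cont=1.2916 V=1.2916[hold]; j=5 S=278.3319 intr=0.0000 cont=0.0000 V=0.0000[hold]  S*(5)=59.8162
k=4: j=0 S=69.7578 intr=57.1822 cont=57.2260 V=57.2260[hold]; j=1 S=94.8728 intr=32.0672 cont=35.8813 V=35.8813[hold]; j=2 S=129.0300 intr=0.0000 cont=16.7144 V=16.7144[hold]; j=3 S=175.4848 intr=0.0000 cont=4.9556 V=4.9556[hold]; j=4 S=238.6649 intr=0.0000 cont=0.6853 V=0.6853[hold]  S*(4)=-
k=3: j=0 S=81.3518 intr=45.5882 cont=47.1320 V=47.1320[hold]; j=1 S=110.6410 intr=16.2990 cont=26.8492 V=26.8492[hold]; j=2 S=150.4753 intr=0.0000 cont=11.1842 V=11.1842[hold]; j=3 S=204.6511 intr=0.0000 cont=2.9495 V=2.9495[hold]  S*(3)=-
k=2: j=0 S=94.8728 intr=32.0672 cont=37.5551 V=37.5551[hold]; j=1 S=129.0300 intr=0.0000 cont=19.4724 V=19.4724[hold]; j=2 S=175.4848 intr=0.0000 cont=7.3125 V=7.3125[hold]  S*(2)=-
k=1: j=0 S=110.6410 intr=16.2990 cont=29.0262 V=29.0262[hold]; j=1 S=150.4753 intr=0.0000 cont=13.7490 V=13.7490[hold]  S*(1)=-
k=0: j=0 S=129.0300 intr=0.0000 cont=21.8262 V=21.8262[hold]  S*(0)=-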